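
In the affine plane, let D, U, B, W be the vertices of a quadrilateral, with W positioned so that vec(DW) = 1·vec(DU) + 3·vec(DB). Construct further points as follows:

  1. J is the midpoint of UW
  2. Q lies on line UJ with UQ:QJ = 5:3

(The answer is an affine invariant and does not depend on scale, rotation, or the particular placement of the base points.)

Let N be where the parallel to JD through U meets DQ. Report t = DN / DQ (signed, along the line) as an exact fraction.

t = 8/3

Set D = (0, 0), U = (1, 0), B = (0, 1), W = (1, 3); any affine frame gives the same invariant.
1. J is the midpoint of UW ⇒ J = (1, 3/2)
2. Q lies on line UJ with UQ:QJ = 5:3 ⇒ Q = (1, 15/16)
through U parallel to JD: direction (-1, -3/2); meets DQ at N = (8/3, 5/2)
N = D + t·(Q−D) with t = 8/3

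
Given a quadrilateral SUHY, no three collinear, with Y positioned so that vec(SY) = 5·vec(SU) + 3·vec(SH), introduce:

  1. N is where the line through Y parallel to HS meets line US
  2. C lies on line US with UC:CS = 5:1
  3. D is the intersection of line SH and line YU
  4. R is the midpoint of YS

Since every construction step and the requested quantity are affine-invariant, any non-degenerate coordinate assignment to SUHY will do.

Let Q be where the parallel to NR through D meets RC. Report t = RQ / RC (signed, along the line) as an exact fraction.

t = 75/58

Choose coordinates S = (0, 0), U = (1, 0), H = (0, 1), Y = (5, 3).
1. N is where the line through Y parallel to HS meets line US ⇒ N = (5, 0)
2. C lies on line US with UC:CS = 5:1 ⇒ C = (1/6, 0)
3. D is the intersection of line SH and line YU ⇒ D = (0, -3/4)
4. R is the midpoint of YS ⇒ R = (5/2, 3/2)
through D parallel to NR: direction (-5/2, 3/2); meets RC at Q = (-15/29, -51/116)
Q = R + t·(C−R) with t = 75/58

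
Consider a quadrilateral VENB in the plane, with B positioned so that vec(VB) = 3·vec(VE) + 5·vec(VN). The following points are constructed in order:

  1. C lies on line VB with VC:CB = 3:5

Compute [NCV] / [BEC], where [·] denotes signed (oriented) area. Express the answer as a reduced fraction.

[NCV]:[BEC] = 9/25

Set V = (0, 0), E = (1, 0), N = (0, 1), B = (3, 5); any affine frame gives the same invariant.
1. C lies on line VB with VC:CB = 3:5 ⇒ C = (9/8, 15/8)
2·[NCV] = -9/8, 2·[BEC] = -25/8
[NCV]:[BEC] = -9/8:-25/8 = 9/25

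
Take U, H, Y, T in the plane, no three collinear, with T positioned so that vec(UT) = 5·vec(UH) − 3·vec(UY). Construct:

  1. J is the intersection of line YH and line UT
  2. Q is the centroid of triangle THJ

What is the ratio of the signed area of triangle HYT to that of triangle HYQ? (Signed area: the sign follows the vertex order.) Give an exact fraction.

[HYT]:[HYQ] = 3

Work in coordinates with U = (0, 0), H = (1, 0), Y = (0, 1), T = (5, -3).
1. J is the intersection of line YH and line UT ⇒ J = (5/2, -3/2)
2. Q is the centroid of triangle THJ ⇒ Q = (17/6, -3/2)
2·[HYT] = -1, 2·[HYQ] = -1/3
[HYT]:[HYQ] = -1:-1/3 = 3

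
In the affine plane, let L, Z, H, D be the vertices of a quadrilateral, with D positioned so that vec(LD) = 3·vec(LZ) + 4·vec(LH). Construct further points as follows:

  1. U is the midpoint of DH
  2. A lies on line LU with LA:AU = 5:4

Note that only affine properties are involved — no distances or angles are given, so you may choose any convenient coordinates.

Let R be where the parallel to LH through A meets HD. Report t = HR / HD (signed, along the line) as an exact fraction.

t = 5/18

Work in coordinates with L = (0, 0), Z = (1, 0), H = (0, 1), D = (3, 4).
1. U is the midpoint of DH ⇒ U = (3/2, 5/2)
2. A lies on line LU with LA:AU = 5:4 ⇒ A = (5/6, 25/18)
through A parallel to LH: direction (0, 1); meets HD at R = (5/6, 11/6)
R = H + t·(D−H) with t = 5/18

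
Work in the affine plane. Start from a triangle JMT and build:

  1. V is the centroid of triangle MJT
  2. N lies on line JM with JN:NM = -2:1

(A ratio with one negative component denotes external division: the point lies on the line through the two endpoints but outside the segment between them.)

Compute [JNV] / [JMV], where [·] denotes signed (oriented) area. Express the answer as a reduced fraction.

[JNV]:[JMV] = 2

Work in coordinates with J = (0, 0), M = (1, 0), T = (0, 1).
1. V is the centroid of triangle MJT ⇒ V = (1/3, 1/3)
2. N lies on line JM with JN:NM = -2:1 ⇒ N = (2, 0)
2·[JNV] = 2/3, 2·[JMV] = 1/3
[JNV]:[JMV] = 2/3:1/3 = 2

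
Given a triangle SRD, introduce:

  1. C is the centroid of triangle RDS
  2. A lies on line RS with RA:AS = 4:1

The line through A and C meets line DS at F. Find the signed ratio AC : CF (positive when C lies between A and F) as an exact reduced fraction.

AC:CF = -2/5

Set S = (0, 0), R = (1, 0), D = (0, 1); any affine frame gives the same invariant.
1. C is the centroid of triangle RDS ⇒ C = (1/3, 1/3)
2. A lies on line RS with RA:AS = 4:1 ⇒ A = (1/5, 0)
line AC meets DS at F = (0, -1/2)
C = A + t·(F−A) with t = -2/3, so AC:CF = -2/3:5/3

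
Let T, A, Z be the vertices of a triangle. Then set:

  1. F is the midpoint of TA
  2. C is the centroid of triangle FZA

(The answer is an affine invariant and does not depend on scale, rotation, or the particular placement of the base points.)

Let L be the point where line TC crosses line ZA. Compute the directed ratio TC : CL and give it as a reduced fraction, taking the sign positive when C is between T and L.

TC:CL = 5

Work in coordinates with T = (0, 0), A = (1, 0), Z = (0, 1).
1. F is the midpoint of TA ⇒ F = (1/2, 0)
2. C is the centroid of triangle FZA ⇒ C = (1/2, 1/3)
line TC meets ZA at L = (3/5, 2/5)
C = T + t·(L−T) with t = 5/6, so TC:CL = 5/6:1/6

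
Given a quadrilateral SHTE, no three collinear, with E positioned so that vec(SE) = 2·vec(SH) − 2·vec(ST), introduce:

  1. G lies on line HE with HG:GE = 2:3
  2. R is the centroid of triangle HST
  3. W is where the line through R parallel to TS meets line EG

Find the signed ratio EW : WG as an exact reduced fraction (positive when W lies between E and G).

Work in coordinates with S = (0, 0), H = (1, 0), T = (0, 1), E = (2, -2).
1. G lies on line HE with HG:GE = 2:3 ⇒ G = (7/5, -4/5)
2. R is the centroid of triangle HST ⇒ R = (1/3, 1/3)
3. W is where the line through R parallel to TS meets line EG ⇒ W = (1/3, 4/3)
W = E + t·(G−E) with t = 25/9, so EW:WG = t:(1−t) = 25/9:-16/9

EW:WG = -25/16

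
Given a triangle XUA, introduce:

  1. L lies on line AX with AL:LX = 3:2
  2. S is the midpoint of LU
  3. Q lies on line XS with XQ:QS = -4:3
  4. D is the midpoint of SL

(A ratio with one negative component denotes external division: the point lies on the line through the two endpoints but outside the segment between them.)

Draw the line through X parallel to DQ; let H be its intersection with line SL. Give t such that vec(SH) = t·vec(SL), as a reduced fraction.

Choose coordinates X = (0, 0), U = (1, 0), A = (0, 1).
1. L lies on line AX with AL:LX = 3:2 ⇒ L = (0, 2/5)
2. S is the midpoint of LU ⇒ S = (1/2, 1/5)
3. Q lies on line XS with XQ:QS = -4:3 ⇒ Q = (2, 4/5)
4. D is the midpoint of SL ⇒ D = (1/4, 3/10)
through X parallel to DQ: direction (7/4, 1/2); meets SL at H = (7/12, 1/6)
H = S + t·(L−S) with t = -1/6

t = -1/6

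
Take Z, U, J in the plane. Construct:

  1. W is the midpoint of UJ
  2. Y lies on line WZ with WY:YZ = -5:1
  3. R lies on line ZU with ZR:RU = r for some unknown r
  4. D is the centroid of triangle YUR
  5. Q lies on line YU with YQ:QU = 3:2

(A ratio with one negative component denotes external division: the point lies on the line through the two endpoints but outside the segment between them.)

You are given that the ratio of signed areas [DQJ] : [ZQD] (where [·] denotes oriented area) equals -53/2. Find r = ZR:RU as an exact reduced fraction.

r = -1/3

Work in coordinates with Z = (0, 0), U = (1, 0), J = (0, 1).
1. W is the midpoint of UJ ⇒ W = (1/2, 1/2)
2. Y lies on line WZ with WY:YZ = -5:1 ⇒ Y = (-1/8, -1/8)
3. With ZR:RU = r, write λ = r/(r+1) so R = Z + λ·(U−Z); R is affine-linear in λ
4. D is the centroid of triangle YUR ⇒ D is an affine combination of earlier points and hence also affine-linear in λ
5. Q lies on line YU with YQ:QU = 3:2 ⇒ Q = (11/20, -1/20)
Every point depending on R is an affine combination of R and λ-independent points, so each such coordinate is linear in λ; the λ² term in each signed area is a multiple of (U−Z)×(U−Z) = 0, so 2·[DQJ] and 2·[ZQD] are each linear in λ. Evaluating at λ=0 and λ=1:
  2·[DQJ] = -7/20·λ + 4/15,   2·[ZQD] = 1/60·λ − 1/120
So [DQJ]:[ZQD] = (-7/20·λ + 4/15) / (1/60·λ − 1/120). Setting this equal to -53/2:
  -7/20·λ + 4/15 = -53/2·(1/60·λ − 1/120)  ⇒  λ = -1/2
Then r = λ/(1−λ) = (-1/2)/(3/2) = -1/3. Check: with r = -1/3, R = (-1/2, 0) and [DQJ]:[ZQD] = -53/2 as required.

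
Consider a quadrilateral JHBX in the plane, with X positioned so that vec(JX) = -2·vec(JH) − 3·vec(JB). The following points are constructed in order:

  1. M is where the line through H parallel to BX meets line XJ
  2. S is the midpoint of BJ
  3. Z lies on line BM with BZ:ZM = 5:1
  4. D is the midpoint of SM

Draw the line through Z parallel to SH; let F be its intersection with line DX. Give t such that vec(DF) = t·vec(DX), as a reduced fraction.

Set J = (0, 0), H = (1, 0), B = (0, 1), X = (-2, -3); any affine frame gives the same invariant.
1. M is where the line through H parallel to BX meets line XJ ⇒ M = (4, 6)
2. S is the midpoint of BJ ⇒ S = (0, 1/2)
3. Z lies on line BM with BZ:ZM = 5:1 ⇒ Z = (10/3, 31/6)
4. D is the midpoint of SM ⇒ D = (2, 13/4)
through Z parallel to SH: direction (1, -1/2); meets DX at F = (322/99, 1031/198)
F = D + t·(X−D) with t = -31/99

t = -31/99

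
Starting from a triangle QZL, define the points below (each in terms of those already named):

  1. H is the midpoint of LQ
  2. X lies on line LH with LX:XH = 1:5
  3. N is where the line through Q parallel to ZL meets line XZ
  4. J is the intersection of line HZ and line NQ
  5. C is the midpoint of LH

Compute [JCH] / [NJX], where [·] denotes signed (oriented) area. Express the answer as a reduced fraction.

Choose coordinates Q = (0, 0), Z = (1, 0), L = (0, 1).
1. H is the midpoint of LQ ⇒ H = (0, 1/2)
2. X lies on line LH with LX:XH = 1:5 ⇒ X = (0, 11/12)
3. N is where the line through Q parallel to ZL meets line XZ ⇒ N = (-11, 11)
4. J is the intersection of line HZ and line NQ ⇒ J = (-1, 1)
5. C is the midpoint of LH ⇒ C = (0, 3/4)
2·[JCH] = -1/4, 2·[NJX] = 55/6
[JCH]:[NJX] = -1/4:55/6 = -3/110

[JCH]:[NJX] = -3/110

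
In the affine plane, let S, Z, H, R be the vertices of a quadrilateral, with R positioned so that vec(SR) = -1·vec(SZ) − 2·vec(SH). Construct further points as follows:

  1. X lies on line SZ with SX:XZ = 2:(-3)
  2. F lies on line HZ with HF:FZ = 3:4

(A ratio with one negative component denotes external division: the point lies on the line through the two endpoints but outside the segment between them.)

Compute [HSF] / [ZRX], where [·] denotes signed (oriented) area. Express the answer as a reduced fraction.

[HSF]:[ZRX] = -1/14

Choose coordinates S = (0, 0), Z = (1, 0), H = (0, 1), R = (-1, -2).
1. X lies on line SZ with SX:XZ = 2:(-3) ⇒ X = (-2, 0)
2. F lies on line HZ with HF:FZ = 3:4 ⇒ F = (3/7, 4/7)
2·[HSF] = 3/7, 2·[ZRX] = -6
[HSF]:[ZRX] = 3/7:-6 = -1/14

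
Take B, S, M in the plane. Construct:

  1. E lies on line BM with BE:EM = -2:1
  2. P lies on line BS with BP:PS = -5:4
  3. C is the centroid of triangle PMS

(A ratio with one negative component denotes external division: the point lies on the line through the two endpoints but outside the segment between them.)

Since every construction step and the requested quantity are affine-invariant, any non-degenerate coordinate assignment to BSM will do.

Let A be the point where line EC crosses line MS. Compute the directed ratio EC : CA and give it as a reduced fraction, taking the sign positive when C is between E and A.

Assign B = (0, 0), S = (1, 0), M = (0, 1) — the answer is frame-independent, so this choice is without loss of generality.
1. E lies on line BM with BE:EM = -2:1 ⇒ E = (0, 2)
2. P lies on line BS with BP:PS = -5:4 ⇒ P = (5, 0)
3. C is the centroid of triangle PMS ⇒ C = (2, 1/3)
line EC meets MS at A = (-6, 7)
C = E + t·(A−E) with t = -1/3, so EC:CA = -1/3:4/3

EC:CA = -1/4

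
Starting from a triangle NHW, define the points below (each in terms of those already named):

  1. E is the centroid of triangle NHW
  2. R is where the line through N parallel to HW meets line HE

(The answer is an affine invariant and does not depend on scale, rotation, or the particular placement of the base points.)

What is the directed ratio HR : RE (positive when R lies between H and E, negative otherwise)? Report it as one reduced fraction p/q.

Choose coordinates N = (0, 0), H = (1, 0), W = (0, 1).
1. E is the centroid of triangle NHW ⇒ E = (1/3, 1/3)
2. R is where the line through N parallel to HW meets line HE ⇒ R = (-1, 1)
R = H + t·(E−H) with t = 3, so HR:RE = t:(1−t) = 3:-2

HR:RE = -3/2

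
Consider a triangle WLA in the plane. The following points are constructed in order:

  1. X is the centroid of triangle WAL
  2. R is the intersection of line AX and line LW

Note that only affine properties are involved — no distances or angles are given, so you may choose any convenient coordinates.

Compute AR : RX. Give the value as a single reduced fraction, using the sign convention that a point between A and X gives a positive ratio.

Assign W = (0, 0), L = (1, 0), A = (0, 1) — the answer is frame-independent, so this choice is without loss of generality.
1. X is the centroid of triangle WAL ⇒ X = (1/3, 1/3)
2. R is the intersection of line AX and line LW ⇒ R = (1/2, 0)
R = A + t·(X−A) with t = 3/2, so AR:RX = t:(1−t) = 3/2:-1/2

AR:RX = -3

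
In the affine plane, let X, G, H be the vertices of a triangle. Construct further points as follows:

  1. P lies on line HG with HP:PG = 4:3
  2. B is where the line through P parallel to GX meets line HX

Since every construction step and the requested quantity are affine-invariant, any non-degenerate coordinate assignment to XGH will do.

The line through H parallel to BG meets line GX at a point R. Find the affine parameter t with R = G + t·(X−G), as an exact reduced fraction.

Work in coordinates with X = (0, 0), G = (1, 0), H = (0, 1).
1. P lies on line HG with HP:PG = 4:3 ⇒ P = (4/7, 3/7)
2. B is where the line through P parallel to GX meets line HX ⇒ B = (0, 3/7)
through H parallel to BG: direction (1, -3/7); meets GX at R = (7/3, 0)
R = G + t·(X−G) with t = -4/3

t = -4/3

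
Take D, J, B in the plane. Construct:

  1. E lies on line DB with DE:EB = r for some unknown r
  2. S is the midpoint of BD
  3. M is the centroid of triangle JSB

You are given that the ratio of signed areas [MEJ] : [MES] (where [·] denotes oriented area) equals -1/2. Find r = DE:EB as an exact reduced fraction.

Set D = (0, 0), J = (1, 0), B = (0, 1); any affine frame gives the same invariant.
1. With DE:EB = r, write λ = r/(r+1) so E = D + λ·(B−D); E is affine-linear in λ
2. S is the midpoint of BD ⇒ S = (0, 1/2)
3. M is the centroid of triangle JSB ⇒ M = (1/3, 1/2)
Every point depending on E is an affine combination of E and λ-independent points, so each such coordinate is linear in λ; the λ² term in each signed area is a multiple of (B−D)×(B−D) = 0, so 2·[MEJ] and 2·[MES] are each linear in λ. Evaluating at λ=0 and λ=1:
  2·[MEJ] = -2/3·λ + 1/2,   2·[MES] = 1/3·λ − 1/6
So [MEJ]:[MES] = (-2/3·λ + 1/2) / (1/3·λ − 1/6). Setting this equal to -1/2:
  -2/3·λ + 1/2 = -1/2·(1/3·λ − 1/6)  ⇒  λ = 5/6
Then r = λ/(1−λ) = (5/6)/(1/6) = 5. Check: with r = 5, E = (0, 5/6) and [MEJ]:[MES] = -1/2 as required.

r = 5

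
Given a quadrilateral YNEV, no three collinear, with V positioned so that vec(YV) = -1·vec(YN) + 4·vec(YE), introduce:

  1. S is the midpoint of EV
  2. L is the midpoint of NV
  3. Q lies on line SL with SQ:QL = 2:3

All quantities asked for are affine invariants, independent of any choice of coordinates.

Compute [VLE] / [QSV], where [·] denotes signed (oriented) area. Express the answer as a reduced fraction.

Work in coordinates with Y = (0, 0), N = (1, 0), E = (0, 1), V = (-1, 4).
1. S is the midpoint of EV ⇒ S = (-1/2, 5/2)
2. L is the midpoint of NV ⇒ L = (0, 2)
3. Q lies on line SL with SQ:QL = 2:3 ⇒ Q = (-3/10, 23/10)
2·[VLE] = -1, 2·[QSV] = -1/5
[VLE]:[QSV] = -1:-1/5 = 5

[VLE]:[QSV] = 5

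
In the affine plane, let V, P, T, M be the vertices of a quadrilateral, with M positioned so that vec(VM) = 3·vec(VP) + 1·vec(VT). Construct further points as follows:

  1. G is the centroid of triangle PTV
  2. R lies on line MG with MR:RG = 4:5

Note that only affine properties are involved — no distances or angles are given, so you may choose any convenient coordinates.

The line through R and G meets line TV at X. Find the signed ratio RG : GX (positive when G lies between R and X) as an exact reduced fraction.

Work in coordinates with V = (0, 0), P = (1, 0), T = (0, 1), M = (3, 1).
1. G is the centroid of triangle PTV ⇒ G = (1/3, 1/3)
2. R lies on line MG with MR:RG = 4:5 ⇒ R = (49/27, 19/27)
line RG meets TV at X = (0, 1/4)
G = R + t·(X−R) with t = 40/49, so RG:GX = 40/49:9/49

RG:GX = 40/9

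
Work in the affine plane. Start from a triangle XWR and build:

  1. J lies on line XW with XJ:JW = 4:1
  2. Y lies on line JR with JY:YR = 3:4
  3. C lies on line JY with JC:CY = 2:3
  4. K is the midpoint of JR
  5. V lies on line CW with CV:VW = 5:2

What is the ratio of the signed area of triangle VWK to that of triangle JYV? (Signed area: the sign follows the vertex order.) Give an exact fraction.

Assign X = (0, 0), W = (1, 0), R = (0, 1) — the answer is frame-independent, so this choice is without loss of generality.
1. J lies on line XW with XJ:JW = 4:1 ⇒ J = (4/5, 0)
2. Y lies on line JR with JY:YR = 3:4 ⇒ Y = (16/35, 3/7)
3. C lies on line JY with JC:CY = 2:3 ⇒ C = (116/175, 6/35)
4. K is the midpoint of JR ⇒ K = (2/5, 1/2)
5. V lies on line CW with CV:VW = 5:2 ⇒ V = (1107/1225, 12/245)
2·[VWK] = 23/1225, 2·[JYV] = -3/49
[VWK]:[JYV] = 23/1225:-3/49 = -23/75

[VWK]:[JYV] = -23/75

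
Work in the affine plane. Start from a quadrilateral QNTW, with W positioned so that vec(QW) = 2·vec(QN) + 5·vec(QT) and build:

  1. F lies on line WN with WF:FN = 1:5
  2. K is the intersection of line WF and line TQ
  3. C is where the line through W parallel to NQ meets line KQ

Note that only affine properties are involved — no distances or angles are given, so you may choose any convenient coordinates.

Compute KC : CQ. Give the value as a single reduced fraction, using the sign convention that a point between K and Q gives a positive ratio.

KC:CQ = -2

Choose coordinates Q = (0, 0), N = (1, 0), T = (0, 1), W = (2, 5).
1. F lies on line WN with WF:FN = 1:5 ⇒ F = (11/6, 25/6)
2. K is the intersection of line WF and line TQ ⇒ K = (0, -5)
3. C is where the line through W parallel to NQ meets line KQ ⇒ C = (0, 5)
C = K + t·(Q−K) with t = 2, so KC:CQ = t:(1−t) = 2:-1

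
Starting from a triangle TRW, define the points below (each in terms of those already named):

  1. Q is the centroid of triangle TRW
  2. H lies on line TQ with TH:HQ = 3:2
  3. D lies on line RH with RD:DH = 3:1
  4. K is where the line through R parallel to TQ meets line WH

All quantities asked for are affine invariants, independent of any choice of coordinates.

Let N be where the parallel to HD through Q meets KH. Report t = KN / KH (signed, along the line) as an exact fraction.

t = 11/9

Choose coordinates T = (0, 0), R = (1, 0), W = (0, 1).
1. Q is the centroid of triangle TRW ⇒ Q = (1/3, 1/3)
2. H lies on line TQ with TH:HQ = 3:2 ⇒ H = (1/5, 1/5)
3. D lies on line RH with RD:DH = 3:1 ⇒ D = (2/5, 3/20)
4. K is where the line through R parallel to TQ meets line WH ⇒ K = (2/5, -3/5)
through Q parallel to HD: direction (1/5, -1/20); meets KH at N = (7/45, 17/45)
N = K + t·(H−K) with t = 11/9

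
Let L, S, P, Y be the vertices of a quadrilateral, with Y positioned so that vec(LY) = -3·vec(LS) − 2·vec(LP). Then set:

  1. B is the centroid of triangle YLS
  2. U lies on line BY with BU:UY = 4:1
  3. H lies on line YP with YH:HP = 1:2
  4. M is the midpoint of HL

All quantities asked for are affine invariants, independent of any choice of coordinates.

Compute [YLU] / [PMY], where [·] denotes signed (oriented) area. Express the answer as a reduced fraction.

Assign L = (0, 0), S = (1, 0), P = (0, 1), Y = (-3, -2) — the answer is frame-independent, so this choice is without loss of generality.
1. B is the centroid of triangle YLS ⇒ B = (-2/3, -2/3)
2. U lies on line BY with BU:UY = 4:1 ⇒ U = (-38/15, -26/15)
3. H lies on line YP with YH:HP = 1:2 ⇒ H = (-2, -1)
4. M is the midpoint of HL ⇒ M = (-1, -1/2)
2·[YLU] = -2/15, 2·[PMY] = -3/2
[YLU]:[PMY] = -2/15:-3/2 = 4/45

[YLU]:[PMY] = 4/45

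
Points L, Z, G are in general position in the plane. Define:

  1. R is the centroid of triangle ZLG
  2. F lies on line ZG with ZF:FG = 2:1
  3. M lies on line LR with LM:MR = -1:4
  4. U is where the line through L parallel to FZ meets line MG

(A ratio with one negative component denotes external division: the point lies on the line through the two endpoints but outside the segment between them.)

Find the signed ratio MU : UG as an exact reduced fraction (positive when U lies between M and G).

Choose coordinates L = (0, 0), Z = (1, 0), G = (0, 1).
1. R is the centroid of triangle ZLG ⇒ R = (1/3, 1/3)
2. F lies on line ZG with ZF:FG = 2:1 ⇒ F = (1/3, 2/3)
3. M lies on line LR with LM:MR = -1:4 ⇒ M = (-1/9, -1/9)
4. U is where the line through L parallel to FZ meets line MG ⇒ U = (-1/11, 1/11)
U = M + t·(G−M) with t = 2/11, so MU:UG = t:(1−t) = 2/11:9/11

MU:UG = 2/9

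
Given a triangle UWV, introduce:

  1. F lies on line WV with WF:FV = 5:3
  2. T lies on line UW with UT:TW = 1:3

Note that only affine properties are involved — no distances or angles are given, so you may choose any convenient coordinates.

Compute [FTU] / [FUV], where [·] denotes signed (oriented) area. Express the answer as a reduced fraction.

[FTU]:[FUV] = 5/12

Set U = (0, 0), W = (1, 0), V = (0, 1); any affine frame gives the same invariant.
1. F lies on line WV with WF:FV = 5:3 ⇒ F = (3/8, 5/8)
2. T lies on line UW with UT:TW = 1:3 ⇒ T = (1/4, 0)
2·[FTU] = -5/32, 2·[FUV] = -3/8
[FTU]:[FUV] = -5/32:-3/8 = 5/12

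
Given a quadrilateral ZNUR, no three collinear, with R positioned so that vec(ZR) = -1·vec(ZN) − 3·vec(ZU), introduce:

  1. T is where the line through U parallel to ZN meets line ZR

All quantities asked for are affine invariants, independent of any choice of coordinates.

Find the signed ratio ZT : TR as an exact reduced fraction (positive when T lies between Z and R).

ZT:TR = -1/4

Choose coordinates Z = (0, 0), N = (1, 0), U = (0, 1), R = (-1, -3).
1. T is where the line through U parallel to ZN meets line ZR ⇒ T = (1/3, 1)
T = Z + t·(R−Z) with t = -1/3, so ZT:TR = t:(1−t) = -1/3:4/3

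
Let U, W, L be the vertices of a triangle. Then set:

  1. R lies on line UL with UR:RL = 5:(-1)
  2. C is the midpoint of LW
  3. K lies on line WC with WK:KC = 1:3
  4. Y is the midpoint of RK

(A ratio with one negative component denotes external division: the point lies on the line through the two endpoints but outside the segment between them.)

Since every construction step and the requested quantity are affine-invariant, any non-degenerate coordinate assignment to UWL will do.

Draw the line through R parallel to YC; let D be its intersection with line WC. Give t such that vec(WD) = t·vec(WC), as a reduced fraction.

t = 7/4

Choose coordinates U = (0, 0), W = (1, 0), L = (0, 1).
1. R lies on line UL with UR:RL = 5:(-1) ⇒ R = (0, 5/4)
2. C is the midpoint of LW ⇒ C = (1/2, 1/2)
3. K lies on line WC with WK:KC = 1:3 ⇒ K = (7/8, 1/8)
4. Y is the midpoint of RK ⇒ Y = (7/16, 11/16)
through R parallel to YC: direction (1/16, -3/16); meets WC at D = (1/8, 7/8)
D = W + t·(C−W) with t = 7/4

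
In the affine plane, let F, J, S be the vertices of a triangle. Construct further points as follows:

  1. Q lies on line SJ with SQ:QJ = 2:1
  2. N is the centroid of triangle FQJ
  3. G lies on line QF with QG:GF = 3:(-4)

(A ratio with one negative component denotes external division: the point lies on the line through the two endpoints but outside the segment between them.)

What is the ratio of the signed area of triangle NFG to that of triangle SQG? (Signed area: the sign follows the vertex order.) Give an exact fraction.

Assign F = (0, 0), J = (1, 0), S = (0, 1) — the answer is frame-independent, so this choice is without loss of generality.
1. Q lies on line SJ with SQ:QJ = 2:1 ⇒ Q = (2/3, 1/3)
2. N is the centroid of triangle FQJ ⇒ N = (5/9, 1/9)
3. G lies on line QF with QG:GF = 3:(-4) ⇒ G = (8/3, 4/3)
2·[NFG] = -4/9, 2·[SQG] = 2
[NFG]:[SQG] = -4/9:2 = -2/9

[NFG]:[SQG] = -2/9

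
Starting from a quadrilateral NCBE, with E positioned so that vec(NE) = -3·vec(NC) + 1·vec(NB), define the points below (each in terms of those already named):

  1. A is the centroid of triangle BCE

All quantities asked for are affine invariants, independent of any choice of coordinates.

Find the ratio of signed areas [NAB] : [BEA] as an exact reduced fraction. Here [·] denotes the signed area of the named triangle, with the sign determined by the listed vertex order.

[NAB]:[BEA] = -2/3

Work in coordinates with N = (0, 0), C = (1, 0), B = (0, 1), E = (-3, 1).
1. A is the centroid of triangle BCE ⇒ A = (-2/3, 2/3)
2·[NAB] = -2/3, 2·[BEA] = 1
[NAB]:[BEA] = -2/3:1 = -2/3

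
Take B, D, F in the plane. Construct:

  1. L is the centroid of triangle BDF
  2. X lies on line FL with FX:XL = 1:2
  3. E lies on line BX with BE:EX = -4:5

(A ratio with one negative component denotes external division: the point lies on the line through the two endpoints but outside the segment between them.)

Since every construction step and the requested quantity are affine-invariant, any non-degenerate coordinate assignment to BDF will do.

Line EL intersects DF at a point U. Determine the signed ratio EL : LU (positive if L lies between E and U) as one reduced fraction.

EL:LU = 38/3

Work in coordinates with B = (0, 0), D = (1, 0), F = (0, 1).
1. L is the centroid of triangle BDF ⇒ L = (1/3, 1/3)
2. X lies on line FL with FX:XL = 1:2 ⇒ X = (1/9, 7/9)
3. E lies on line BX with BE:EX = -4:5 ⇒ E = (-4/9, -28/9)
line EL meets DF at U = (15/38, 23/38)
L = E + t·(U−E) with t = 38/41, so EL:LU = 38/41:3/41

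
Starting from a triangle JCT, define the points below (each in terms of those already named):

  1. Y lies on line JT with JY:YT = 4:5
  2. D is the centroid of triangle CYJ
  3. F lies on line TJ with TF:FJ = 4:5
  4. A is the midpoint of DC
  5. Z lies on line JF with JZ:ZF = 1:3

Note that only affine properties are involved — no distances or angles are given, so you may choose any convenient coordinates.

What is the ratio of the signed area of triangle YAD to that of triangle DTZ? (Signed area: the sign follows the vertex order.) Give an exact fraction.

[YAD]:[DTZ] = -8/31

Work in coordinates with J = (0, 0), C = (1, 0), T = (0, 1).
1. Y lies on line JT with JY:YT = 4:5 ⇒ Y = (0, 4/9)
2. D is the centroid of triangle CYJ ⇒ D = (1/3, 4/27)
3. F lies on line TJ with TF:FJ = 4:5 ⇒ F = (0, 5/9)
4. A is the midpoint of DC ⇒ A = (2/3, 2/27)
5. Z lies on line JF with JZ:ZF = 1:3 ⇒ Z = (0, 5/36)
2·[YAD] = -2/27, 2·[DTZ] = 31/108
[YAD]:[DTZ] = -2/27:31/108 = -8/31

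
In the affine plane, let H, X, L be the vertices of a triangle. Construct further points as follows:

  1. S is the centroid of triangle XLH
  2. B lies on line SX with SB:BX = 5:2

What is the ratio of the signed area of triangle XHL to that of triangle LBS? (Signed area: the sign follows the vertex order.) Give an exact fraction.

[XHL]:[LBS] = 21/5

Work in coordinates with H = (0, 0), X = (1, 0), L = (0, 1).
1. S is the centroid of triangle XLH ⇒ S = (1/3, 1/3)
2. B lies on line SX with SB:BX = 5:2 ⇒ B = (17/21, 2/21)
2·[XHL] = -1, 2·[LBS] = -5/21
[XHL]:[LBS] = -1:-5/21 = 21/5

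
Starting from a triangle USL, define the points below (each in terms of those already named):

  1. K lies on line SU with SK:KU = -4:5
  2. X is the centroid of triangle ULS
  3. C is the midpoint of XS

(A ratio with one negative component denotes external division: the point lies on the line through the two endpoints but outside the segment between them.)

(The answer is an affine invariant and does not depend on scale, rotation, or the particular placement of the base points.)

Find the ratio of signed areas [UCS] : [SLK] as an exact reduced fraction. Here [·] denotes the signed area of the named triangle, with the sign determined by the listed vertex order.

[UCS]:[SLK] = 1/24

Set U = (0, 0), S = (1, 0), L = (0, 1); any affine frame gives the same invariant.
1. K lies on line SU with SK:KU = -4:5 ⇒ K = (5, 0)
2. X is the centroid of triangle ULS ⇒ X = (1/3, 1/3)
3. C is the midpoint of XS ⇒ C = (2/3, 1/6)
2·[UCS] = -1/6, 2·[SLK] = -4
[UCS]:[SLK] = -1/6:-4 = 1/24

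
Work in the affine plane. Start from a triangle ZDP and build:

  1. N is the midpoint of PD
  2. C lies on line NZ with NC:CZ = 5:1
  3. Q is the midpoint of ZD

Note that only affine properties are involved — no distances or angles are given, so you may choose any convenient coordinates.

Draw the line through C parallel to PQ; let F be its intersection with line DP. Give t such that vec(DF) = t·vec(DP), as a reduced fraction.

t = 7/4

Choose coordinates Z = (0, 0), D = (1, 0), P = (0, 1).
1. N is the midpoint of PD ⇒ N = (1/2, 1/2)
2. C lies on line NZ with NC:CZ = 5:1 ⇒ C = (1/12, 1/12)
3. Q is the midpoint of ZD ⇒ Q = (1/2, 0)
through C parallel to PQ: direction (1/2, -1); meets DP at F = (-3/4, 7/4)
F = D + t·(P−D) with t = 7/4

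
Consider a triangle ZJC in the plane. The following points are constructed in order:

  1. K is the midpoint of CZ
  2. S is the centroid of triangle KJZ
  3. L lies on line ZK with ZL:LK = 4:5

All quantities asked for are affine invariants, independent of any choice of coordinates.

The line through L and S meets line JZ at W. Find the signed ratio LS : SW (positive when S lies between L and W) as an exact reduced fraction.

LS:SW = 1/3

Set Z = (0, 0), J = (1, 0), C = (0, 1); any affine frame gives the same invariant.
1. K is the midpoint of CZ ⇒ K = (0, 1/2)
2. S is the centroid of triangle KJZ ⇒ S = (1/3, 1/6)
3. L lies on line ZK with ZL:LK = 4:5 ⇒ L = (0, 2/9)
line LS meets JZ at W = (4/3, 0)
S = L + t·(W−L) with t = 1/4, so LS:SW = 1/4:3/4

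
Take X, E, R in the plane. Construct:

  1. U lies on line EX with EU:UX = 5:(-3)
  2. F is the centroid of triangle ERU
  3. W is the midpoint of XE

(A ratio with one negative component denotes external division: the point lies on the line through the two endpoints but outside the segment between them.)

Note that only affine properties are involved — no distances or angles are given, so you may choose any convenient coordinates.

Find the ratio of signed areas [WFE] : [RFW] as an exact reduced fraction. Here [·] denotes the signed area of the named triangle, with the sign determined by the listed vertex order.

Set X = (0, 0), E = (1, 0), R = (0, 1); any affine frame gives the same invariant.
1. U lies on line EX with EU:UX = 5:(-3) ⇒ U = (-3/2, 0)
2. F is the centroid of triangle ERU ⇒ F = (-1/6, 1/3)
3. W is the midpoint of XE ⇒ W = (1/2, 0)
2·[WFE] = -1/6, 2·[RFW] = 1/2
[WFE]:[RFW] = -1/6:1/2 = -1/3

[WFE]:[RFW] = -1/3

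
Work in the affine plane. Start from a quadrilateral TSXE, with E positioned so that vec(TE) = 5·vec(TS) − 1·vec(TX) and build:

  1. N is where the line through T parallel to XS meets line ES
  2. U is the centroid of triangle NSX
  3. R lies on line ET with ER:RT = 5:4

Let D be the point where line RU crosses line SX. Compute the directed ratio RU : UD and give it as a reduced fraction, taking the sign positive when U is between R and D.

RU:UD = -10/3

Work in coordinates with T = (0, 0), S = (1, 0), X = (0, 1), E = (5, -1).
1. N is where the line through T parallel to XS meets line ES ⇒ N = (-1/3, 1/3)
2. U is the centroid of triangle NSX ⇒ U = (2/9, 4/9)
3. R lies on line ET with ER:RT = 5:4 ⇒ R = (20/9, -4/9)
line RU meets SX at D = (37/45, 8/45)
U = R + t·(D−R) with t = 10/7, so RU:UD = 10/7:-3/7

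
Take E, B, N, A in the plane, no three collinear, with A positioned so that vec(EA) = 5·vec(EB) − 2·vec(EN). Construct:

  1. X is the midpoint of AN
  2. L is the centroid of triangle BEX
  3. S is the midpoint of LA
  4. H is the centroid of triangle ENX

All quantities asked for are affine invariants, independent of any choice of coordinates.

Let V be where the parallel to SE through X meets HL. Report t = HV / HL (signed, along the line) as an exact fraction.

Set E = (0, 0), B = (1, 0), N = (0, 1), A = (5, -2); any affine frame gives the same invariant.
1. X is the midpoint of AN ⇒ X = (5/2, -1/2)
2. L is the centroid of triangle BEX ⇒ L = (7/6, -1/6)
3. S is the midpoint of LA ⇒ S = (37/12, -13/12)
4. H is the centroid of triangle ENX ⇒ H = (5/6, 1/6)
through X parallel to SE: direction (-37/12, 13/12); meets HL at V = (23/24, 1/24)
V = H + t·(L−H) with t = 3/8

t = 3/8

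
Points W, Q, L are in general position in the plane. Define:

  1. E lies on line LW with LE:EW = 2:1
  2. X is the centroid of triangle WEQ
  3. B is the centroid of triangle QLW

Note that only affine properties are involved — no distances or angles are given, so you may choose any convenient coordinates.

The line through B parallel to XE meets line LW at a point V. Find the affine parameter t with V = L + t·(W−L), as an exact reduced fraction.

Assign W = (0, 0), Q = (1, 0), L = (0, 1) — the answer is frame-independent, so this choice is without loss of generality.
1. E lies on line LW with LE:EW = 2:1 ⇒ E = (0, 1/3)
2. X is the centroid of triangle WEQ ⇒ X = (1/3, 1/9)
3. B is the centroid of triangle QLW ⇒ B = (1/3, 1/3)
through B parallel to XE: direction (-1/3, 2/9); meets LW at V = (0, 5/9)
V = L + t·(W−L) with t = 4/9

t = 4/9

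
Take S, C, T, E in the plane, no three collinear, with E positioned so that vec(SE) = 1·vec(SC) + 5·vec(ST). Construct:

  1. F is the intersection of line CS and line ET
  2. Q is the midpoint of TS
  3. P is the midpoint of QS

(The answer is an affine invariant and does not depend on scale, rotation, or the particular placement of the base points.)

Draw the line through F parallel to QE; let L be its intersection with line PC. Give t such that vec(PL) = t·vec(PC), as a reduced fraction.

Assign S = (0, 0), C = (1, 0), T = (0, 1), E = (1, 5) — the answer is frame-independent, so this choice is without loss of generality.
1. F is the intersection of line CS and line ET ⇒ F = (-1/4, 0)
2. Q is the midpoint of TS ⇒ Q = (0, 1/2)
3. P is the midpoint of QS ⇒ P = (0, 1/4)
through F parallel to QE: direction (1, 9/2); meets PC at L = (-7/38, 45/152)
L = P + t·(C−P) with t = -7/38

t = -7/38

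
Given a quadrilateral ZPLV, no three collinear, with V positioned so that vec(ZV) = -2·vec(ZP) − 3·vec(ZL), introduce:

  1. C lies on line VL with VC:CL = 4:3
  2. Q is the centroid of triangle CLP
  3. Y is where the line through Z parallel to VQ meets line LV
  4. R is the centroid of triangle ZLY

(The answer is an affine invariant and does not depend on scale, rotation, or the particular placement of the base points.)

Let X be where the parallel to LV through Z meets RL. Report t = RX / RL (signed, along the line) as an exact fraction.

t = -2

Set Z = (0, 0), P = (1, 0), L = (0, 1), V = (-2, -3); any affine frame gives the same invariant.
1. C lies on line VL with VC:CL = 4:3 ⇒ C = (-6/7, -5/7)
2. Q is the centroid of triangle CLP ⇒ Q = (1/21, 2/21)
3. Y is where the line through Z parallel to VQ meets line LV ⇒ Y = (-43/21, -65/21)
4. R is the centroid of triangle ZLY ⇒ R = (-43/63, -44/63)
through Z parallel to LV: direction (-2, -4); meets RL at X = (-43/21, -86/21)
X = R + t·(L−R) with t = -2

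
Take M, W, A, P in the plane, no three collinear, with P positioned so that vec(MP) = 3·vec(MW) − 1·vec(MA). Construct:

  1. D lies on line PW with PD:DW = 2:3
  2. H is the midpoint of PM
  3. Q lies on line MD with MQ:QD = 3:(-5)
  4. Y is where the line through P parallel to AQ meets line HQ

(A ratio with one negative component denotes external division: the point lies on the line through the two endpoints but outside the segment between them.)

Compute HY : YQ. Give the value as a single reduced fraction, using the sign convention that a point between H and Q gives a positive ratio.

Choose coordinates M = (0, 0), W = (1, 0), A = (0, 1), P = (3, -1).
1. D lies on line PW with PD:DW = 2:3 ⇒ D = (11/5, -3/5)
2. H is the midpoint of PM ⇒ H = (3/2, -1/2)
3. Q lies on line MD with MQ:QD = 3:(-5) ⇒ Q = (-33/10, 9/10)
4. Y is where the line through P parallel to AQ meets line HQ ⇒ Y = (543/170, -169/170)
Y = H + t·(Q−H) with t = -6/17, so HY:YQ = t:(1−t) = -6/17:23/17

HY:YQ = -6/23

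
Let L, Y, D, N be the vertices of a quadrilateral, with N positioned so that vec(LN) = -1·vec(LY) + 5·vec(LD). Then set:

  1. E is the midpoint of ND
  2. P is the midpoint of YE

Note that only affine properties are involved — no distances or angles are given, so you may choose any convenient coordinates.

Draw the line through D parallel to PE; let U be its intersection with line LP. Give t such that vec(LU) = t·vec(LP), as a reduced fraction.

Work in coordinates with L = (0, 0), Y = (1, 0), D = (0, 1), N = (-1, 5).
1. E is the midpoint of ND ⇒ E = (-1/2, 3)
2. P is the midpoint of YE ⇒ P = (1/4, 3/2)
through D parallel to PE: direction (-3/4, 3/2); meets LP at U = (1/8, 3/4)
U = L + t·(P−L) with t = 1/2

t = 1/2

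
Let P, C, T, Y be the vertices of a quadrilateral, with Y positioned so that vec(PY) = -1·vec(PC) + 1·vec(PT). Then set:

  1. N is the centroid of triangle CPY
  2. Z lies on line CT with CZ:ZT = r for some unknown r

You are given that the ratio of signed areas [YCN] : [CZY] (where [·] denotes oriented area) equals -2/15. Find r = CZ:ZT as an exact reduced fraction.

r = -5/3

Choose coordinates P = (0, 0), C = (1, 0), T = (0, 1), Y = (-1, 1).
1. N is the centroid of triangle CPY ⇒ N = (0, 1/3)
2. With CZ:ZT = r, write λ = r/(r+1) so Z = C + λ·(T−C); Z is affine-linear in λ
Every point depending on Z is an affine combination of Z and λ-independent points, so each such coordinate is linear in λ; the λ² term in each signed area is a multiple of (T−C)×(T−C) = 0, so 2·[YCN] and 2·[CZY] are each linear in λ. Evaluating at λ=0 and λ=1:
  2·[YCN] = -1/3,   2·[CZY] = λ
So [YCN]:[CZY] = (-1/3) / (λ). Setting this equal to -2/15:
  -1/3 = -2/15·(λ)  ⇒  λ = 5/2
Then r = λ/(1−λ) = (5/2)/(-3/2) = -5/3. Check: with r = -5/3, Z = (-3/2, 5/2) and [YCN]:[CZY] = -2/15 as required.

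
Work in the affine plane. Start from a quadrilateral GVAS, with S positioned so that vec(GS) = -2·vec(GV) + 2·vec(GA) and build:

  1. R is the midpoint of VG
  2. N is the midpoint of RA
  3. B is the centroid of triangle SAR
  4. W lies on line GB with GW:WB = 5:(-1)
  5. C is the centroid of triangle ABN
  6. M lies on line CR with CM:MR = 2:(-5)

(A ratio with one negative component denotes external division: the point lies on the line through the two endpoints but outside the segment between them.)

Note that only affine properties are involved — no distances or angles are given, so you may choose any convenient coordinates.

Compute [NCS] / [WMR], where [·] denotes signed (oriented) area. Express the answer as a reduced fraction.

Choose coordinates G = (0, 0), V = (1, 0), A = (0, 1), S = (-2, 2).
1. R is the midpoint of VG ⇒ R = (1/2, 0)
2. N is the midpoint of RA ⇒ N = (1/4, 1/2)
3. B is the centroid of triangle SAR ⇒ B = (-1/2, 1)
4. W lies on line GB with GW:WB = 5:(-1) ⇒ W = (-5/8, 5/4)
5. C is the centroid of triangle ABN ⇒ C = (-1/12, 5/6)
6. M lies on line CR with CM:MR = 2:(-5) ⇒ M = (-17/36, 25/18)
2·[NCS] = 1/4, 2·[WMR] = -25/72
[NCS]:[WMR] = 1/4:-25/72 = -18/25

[NCS]:[WMR] = -18/25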